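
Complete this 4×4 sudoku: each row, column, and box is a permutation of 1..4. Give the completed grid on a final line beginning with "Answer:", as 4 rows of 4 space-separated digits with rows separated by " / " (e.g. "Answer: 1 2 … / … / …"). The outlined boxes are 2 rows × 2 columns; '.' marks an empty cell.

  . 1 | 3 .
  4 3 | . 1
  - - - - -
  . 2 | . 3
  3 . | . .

Step 1. [r4c3∈{1,2,4}] 1 has one home in row 4: r4c3 ⇒ r4c3=1.
Step 2. [r1c4∈{2,4}] across row 1, 4 lands solely at r1c4, so r1c4=4.
Step 3. [r3c3∈{4}] nothing but 4 survives at r3c3, so r3c3=4.
Step 4. [r4c2∈{4}] r4c2's peers cover all but 4 ⇒ r4c2=4.
Step 5. [r4c4∈{2}] only 2 remains possible at r4c4 ⇒ r4c4=2.
Step 6. [r3c1∈{1}] r3c1's peers cover all but 1 ⇒ r3c1=1.
Step 7. [r1c1∈{2}] r1c1 has the single candidate 2 ⇒ r1c1=2.
Step 8. [r2c3∈{2}] r2c3 has the single candidate 2, so r2c3=2.

Answer: 2 1 3 4 / 4 3 2 1 / 1 2 4 3 / 3 4 1 2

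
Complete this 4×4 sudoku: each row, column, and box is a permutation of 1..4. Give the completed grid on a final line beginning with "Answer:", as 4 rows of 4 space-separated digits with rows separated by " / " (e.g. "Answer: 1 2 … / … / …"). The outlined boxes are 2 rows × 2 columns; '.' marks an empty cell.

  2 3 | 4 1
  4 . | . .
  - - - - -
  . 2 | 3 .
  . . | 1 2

Step 1. [r4c2∈{4}] r4c2's peers cover all but 4, so r4c2=4.
Step 2. [r4c1∈{3}] r4c1 has the single candidate 3 ⇒ r4c1=3.
Step 3. [r2c2∈{1}] nothing but 1 survives at r2c2 ⇒ r2c2=1.
Step 4. [r3c1∈{1}] nothing but 1 survives at r3c1, so r3c1=1.
Step 5. [r2c3∈{2}] nothing but 2 survives at r2c3, so r2c3=2.
Step 6. [r3c4∈{4}] nothing but 4 survives at r3c4 ⇒ r3c4=4.
Step 7. [r2c4∈{3}] only 3 remains possible at r2c4 ⇒ r2c4=3.

Answer: 2 3 4 1 / 4 1 2 3 / 1 2 3 4 / 3 4 1 2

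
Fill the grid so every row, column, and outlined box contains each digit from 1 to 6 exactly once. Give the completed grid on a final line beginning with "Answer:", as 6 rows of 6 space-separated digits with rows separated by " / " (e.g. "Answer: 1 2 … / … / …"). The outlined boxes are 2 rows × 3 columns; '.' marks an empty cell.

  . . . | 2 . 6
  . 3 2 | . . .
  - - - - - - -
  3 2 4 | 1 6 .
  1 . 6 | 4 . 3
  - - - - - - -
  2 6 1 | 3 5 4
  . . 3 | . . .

Step 1. [r1c3∈{5}] r1c3 is down to just 5 ⇒ r1c3=5.
Step 2. [r1c1∈{4}] r1c1 is down to just 4 ⇒ r1c1=4.
Step 3. [r6c6∈{1,2}] col 6 places 2 nowhere but r6c6. So r6c6=2.
Step 4. [r2c6∈{1,5}] col 6 places 1 nowhere but r2c6, so r2c6=1.
Step 5. [r6c1∈{5}] r6c1's peers cover all but 5, so r6c1=5.
Step 6. [r6c5∈{1}] only 1 remains possible at r6c5. So r6c5=1.
Step 7. [r2c5∈{4}] r2c5's peers cover all but 4. So r2c5=4.
Step 8. [r6c4∈{6}] r6c4 is down to just 6 ⇒ r6c4=6.
Step 9. [r1c2∈{1}] r1c2 has the single candidate 1 ⇒ r1c2=1.
Step 10. [r4c2∈{5}] r4c2 has the single candidate 5 ⇒ r4c2=5.
Step 11. [r2c4∈{5}] r2c4 is down to just 5 ⇒ r2c4=5.
Step 12. [r4c5∈{2}] r4c5 is down to just 2 ⇒ r4c5=2.
Step 13. [r3c6∈{5}] r3c6 has the single candidate 5, so r3c6=5.
Step 14. [r6c2∈{4}] r6c2's peers cover all but 4. So r6c2=4.
Step 15. [r2c1∈{6}] r2c1 is down to just 6 ⇒ r2c1=6.
Step 16. [r1c5∈{3}] r1c5 is down to just 3 ⇒ r1c5=3.

Answer: 4 1 5 2 3 6 / 6 3 2 5 4 1 / 3 2 4 1 6 5 / 1 5 6 4 2 3 / 2 6 1 3 5 4 / 5 4 3 6 1 2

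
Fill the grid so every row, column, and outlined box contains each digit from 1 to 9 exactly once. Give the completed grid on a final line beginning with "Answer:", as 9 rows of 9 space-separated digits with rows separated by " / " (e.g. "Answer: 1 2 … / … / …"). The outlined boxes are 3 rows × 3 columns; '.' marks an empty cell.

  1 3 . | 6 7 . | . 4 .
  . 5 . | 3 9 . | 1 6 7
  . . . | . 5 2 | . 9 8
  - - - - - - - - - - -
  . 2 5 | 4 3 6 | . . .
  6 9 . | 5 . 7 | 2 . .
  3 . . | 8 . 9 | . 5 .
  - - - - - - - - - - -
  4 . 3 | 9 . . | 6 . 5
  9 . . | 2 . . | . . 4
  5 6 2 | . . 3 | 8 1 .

Step 1. [r5c3∈{1,4,8}] across row 5, 4 lands solely at r5c3 ⇒ r5c3=4.
Step 2. [r1c6∈{8}] only 8 remains possible at r1c6, so r1c6=8.
Step 3. [r7c6∈{1}] r7c6 has the single candidate 1. So r7c6=1.
Step 4. [r4c1∈{7,8}] r4c1 is the only open cell in box 4 admitting 8. So r4c1=8.
Step 5. [r4c8∈{7}] nothing but 7 survives at r4c8, so r4c8=7.
Step 6. [r7c2∈{7,8}] row 7 places 7 nowhere but r7c2. So r7c2=7.
Step 7. [r6c2∈{1}] r6c2's peers cover all but 1. So r6c2=1.
Step 8. [r5c9∈{1,3}] 3 has one home in col 9: r5c9, so r5c9=3.
Step 9. [r8c2∈{8}] r8c2 is down to just 8, so r8c2=8.
Step 10. [r9c9∈{9}] r9c9 is down to just 9 ⇒ r9c9=9.
Step 11. [r3c1∈{7}] only 7 remains possible at r3c1 ⇒ r3c1=7.
Step 12. [r8c8∈{3}] r8c8's peers cover all but 3, so r8c8=3.
Step 13. [r1c9∈{2}] r1c9 is down to just 2, so r1c9=2.
Step 14. [r7c5∈{8}] r7c5's peers cover all but 8. So r7c5=8.
Step 15. [r1c3∈{9}] r1c3's peers cover all but 9, so r1c3=9.
Step 16. [r2c1∈{2}] nothing but 2 survives at r2c1, so r2c1=2.
Step 17. [r2c3∈{8}] only 8 remains possible at r2c3 ⇒ r2c3=8.
Step 18. [r8c5∈{6}] r8c5 is down to just 6 ⇒ r8c5=6.
Step 19. [r4c9∈{1}] r4c9 is down to just 1, so r4c9=1.
Step 20. [r4c7∈{9}] only 9 remains possible at r4c7. So r4c7=9.
Step 21. [r1c7∈{5}] nothing but 5 survives at r1c7. So r1c7=5.
Step 22. [r9c5∈{4}] nothing but 4 survives at r9c5. So r9c5=4.
Step 23. [r6c5∈{2}] nothing but 2 survives at r6c5, so r6c5=2.
Step 24. [r8c6∈{5}] r8c6's peers cover all but 5 ⇒ r8c6=5.
Step 25. [r5c5∈{1}] r5c5's peers cover all but 1, so r5c5=1.
Step 26. [r6c9∈{6}] r6c9 has the single candidate 6 ⇒ r6c9=6.
Step 27. [r6c3∈{7}] r6c3 has the single candidate 7. So r6c3=7.
Step 28. [r3c3∈{6}] nothing but 6 survives at r3c3, so r3c3=6.
Step 29. [r3c7∈{3}] r3c7 has the single candidate 3. So r3c7=3.
Step 30. [r8c7∈{7}] nothing but 7 survives at r8c7 ⇒ r8c7=7.
Step 31. [r2c6∈{4}] r2c6 is down to just 4 ⇒ r2c6=4.
Step 32. [r5c8∈{8}] r5c8 has the single candidate 8, so r5c8=8.
Step 33. [r8c3∈{1}] r8c3 has the single candidate 1, so r8c3=1.
Step 34. [r7c8∈{2}] r7c8's peers cover all but 2, so r7c8=2.
Step 35. [r6c7∈{4}] r6c7 has the single candidate 4, so r6c7=4.
Step 36. [r3c4∈{1}] only 1 remains possible at r3c4 ⇒ r3c4=1.
Step 37. [r3c2∈{4}] r3c2 has the single candidate 4 ⇒ r3c2=4.
Step 38. [r9c4∈{7}] only 7 remains possible at r9c4, so r9c4=7.

Answer: 1 3 9 6 7 8 5 4 2 / 2 5 8 3 9 4 1 6 7 / 7 4 6 1 5 2 3 9 8 / 8 2 5 4 3 6 9 7 1 / 6 9 4 5 1 7 2 8 3 / 3 1 7 8 2 9 4 5 6 / 4 7 3 9 8 1 6 2 5 / 9 8 1 2 6 5 7 3 4 / 5 6 2 7 4 3 8 1 9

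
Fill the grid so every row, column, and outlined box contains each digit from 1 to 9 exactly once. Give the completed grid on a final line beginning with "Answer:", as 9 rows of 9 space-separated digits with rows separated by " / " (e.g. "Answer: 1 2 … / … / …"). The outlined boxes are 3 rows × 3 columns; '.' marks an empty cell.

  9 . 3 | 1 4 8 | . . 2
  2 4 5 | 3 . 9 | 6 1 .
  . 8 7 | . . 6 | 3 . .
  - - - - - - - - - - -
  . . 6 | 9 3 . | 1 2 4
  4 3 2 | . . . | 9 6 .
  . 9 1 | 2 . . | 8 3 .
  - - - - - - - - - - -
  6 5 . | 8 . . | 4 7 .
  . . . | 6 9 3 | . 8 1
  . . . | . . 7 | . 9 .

Step 1. [r4c6∈{5}] r4c6's peers cover all but 5. So r4c6=5.
Step 2. [r3c4∈{5}] r3c4 has the single candidate 5. So r3c4=5.
Step 3. [r9c5∈{1,2,5}] across col 5, 5 lands solely at r9c5. So r9c5=5.
Step 4. [r4c2∈{7}] nothing but 7 survives at r4c2 ⇒ r4c2=7.
Step 5. [r5c4∈{7}] r5c4 is down to just 7, so r5c4=7.
Step 6. [r9c1∈{1,3,8}] col 1 places 3 nowhere but r9c1 ⇒ r9c1=3.
Step 7. [r8c2∈{2}] only 2 remains possible at r8c2, so r8c2=2.
Step 8. [r1c7∈{5,7}] in row 1, 7 fits only at r1c7, so r1c7=7.
Step 9. [r7c6∈{1,2}] 2 has one home in col 6: r7c6. So r7c6=2.
Step 10. [r7c5∈{1}] r7c5 has the single candidate 1, so r7c5=1.
Step 11. [r9c3∈{4,8}] 8 has one home in row 9: r9c3. So r9c3=8.
Step 12. [r6c1∈{5}] nothing but 5 survives at r6c1. So r6c1=5.
Step 13. [r8c3∈{4}] r8c3 is down to just 4. So r8c3=4.
Step 14. [r3c8∈{4}] r3c8's peers cover all but 4 ⇒ r3c8=4.
Step 15. [r8c7∈{5}] nothing but 5 survives at r8c7, so r8c7=5.
Step 16. [r1c8∈{5}] r1c8 is down to just 5 ⇒ r1c8=5.
Step 17. [r7c3∈{9}] only 9 remains possible at r7c3, so r7c3=9.
Step 18. [r3c5∈{2}] only 2 remains possible at r3c5. So r3c5=2.
Step 19. [r5c9∈{5}] r5c9 is down to just 5, so r5c9=5.
Step 20. [r6c6∈{4}] nothing but 4 survives at r6c6 ⇒ r6c6=4.
Step 21. [r7c9∈{3}] only 3 remains possible at r7c9. So r7c9=3.
Step 22. [r9c9∈{6}] r9c9 is down to just 6, so r9c9=6.
Step 23. [r3c1∈{1}] r3c1 has the single candidate 1, so r3c1=1.
Step 24. [r6c5∈{6}] r6c5 has the single candidate 6. So r6c5=6.
Step 25. [r2c5∈{7}] r2c5 is down to just 7 ⇒ r2c5=7.
Step 26. [r3c9∈{9}] r3c9 has the single candidate 9. So r3c9=9.
Step 27. [r4c1∈{8}] r4c1's peers cover all but 8, so r4c1=8.
Step 28. [r9c2∈{1}] r9c2 is down to just 1 ⇒ r9c2=1.
Step 29. [r2c9∈{8}] r2c9 has the single candidate 8. So r2c9=8.
Step 30. [r5c5∈{8}] only 8 remains possible at r5c5 ⇒ r5c5=8.
Step 31. [r8c1∈{7}] r8c1 is down to just 7 ⇒ r8c1=7.
Step 32. [r9c7∈{2}] r9c7 has the single candidate 2, so r9c7=2.
Step 33. [r1c2∈{6}] r1c2 has the single candidate 6 ⇒ r1c2=6.
Step 34. [r6c9∈{7}] only 7 remains possible at r6c9. So r6c9=7.
Step 35. [r9c4∈{4}] r9c4's peers cover all but 4, so r9c4=4.
Step 36. [r5c6∈{1}] r5c6 has the single candidate 1. So r5c6=1.

Answer: 9 6 3 1 4 8 7 5 2 / 2 4 5 3 7 9 6 1 8 / 1 8 7 5 2 6 3 4 9 / 8 7 6 9 3 5 1 2 4 / 4 3 2 7 8 1 9 6 5 / 5 9 1 2 6 4 8 3 7 / 6 5 9 8 1 2 4 7 3 / 7 2 4 6 9 3 5 8 1 / 3 1 8 4 5 7 2 9 6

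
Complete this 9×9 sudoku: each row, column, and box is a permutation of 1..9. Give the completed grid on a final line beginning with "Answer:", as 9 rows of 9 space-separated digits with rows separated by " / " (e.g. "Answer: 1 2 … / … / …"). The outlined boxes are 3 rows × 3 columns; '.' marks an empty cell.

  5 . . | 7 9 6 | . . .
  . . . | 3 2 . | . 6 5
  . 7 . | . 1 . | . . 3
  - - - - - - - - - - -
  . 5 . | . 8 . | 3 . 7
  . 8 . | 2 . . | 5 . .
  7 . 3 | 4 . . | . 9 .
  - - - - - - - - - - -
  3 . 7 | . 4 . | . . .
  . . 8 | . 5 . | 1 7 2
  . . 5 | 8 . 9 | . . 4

Step 1. [r4c6∈{1}] only 1 remains possible at r4c6 ⇒ r4c6=1.
Step 2. [r6c5∈{6}] nothing but 6 survives at r6c5. So r6c5=6.
Step 3. [r5c9∈{1,6}] r5c9 is the only open cell in box 6 admitting 6. So r5c9=6.
Step 4. [r9c7∈{6}] r9c7 has the single candidate 6 ⇒ r9c7=6.
Step 5. [r1c2∈{1,2,3,4}] across row 1, 3 lands solely at r1c2 ⇒ r1c2=3.
Step 6. [r7c9∈{8,9}] col 9 places 9 nowhere but r7c9. So r7c9=9.
Step 7. [r7c7∈{8}] r7c7 has the single candidate 8. So r7c7=8.
Step 8. [r6c7∈{2}] r6c7's peers cover all but 2, so r6c7=2.
Step 9. [r6c2∈{1}] r6c2 is down to just 1. So r6c2=1.
Step 10. [r1c7∈{4}] nothing but 4 survives at r1c7, so r1c7=4.
Step 11. [r3c7∈{9}] only 9 remains possible at r3c7. So r3c7=9.
Step 12. [r4c8∈{4}] r4c8 has the single candidate 4 ⇒ r4c8=4.
Step 13. [r8c4∈{6}] r8c4's peers cover all but 6, so r8c4=6.
Step 14. [r1c9∈{1,8}] r1c9 is the only open cell in col 9 admitting 1, so r1c9=1.
Step 15. [r1c3∈{2}] r1c3 is down to just 2. So r1c3=2.
Step 16. [r2c3∈{1,4,9}] across col 3, 1 lands solely at r2c3, so r2c3=1.
Step 17. [r4c1∈{2,6,9}] r4c1 is the only open cell in row 4 admitting 2 ⇒ r4c1=2.
Step 18. [r3c1∈{4,6,8}] in col 1, 6 fits only at r3c1. So r3c1=6.
Step 19. [r3c3∈{4}] nothing but 4 survives at r3c3 ⇒ r3c3=4.
Step 20. [r5c6∈{3,7}] in col 6, 7 fits only at r5c6 ⇒ r5c6=7.
Step 21. [r2c1∈{8,9}] col 1 places 8 nowhere but r2c1, so r2c1=8.
Step 22. [r5c3∈{9}] only 9 remains possible at r5c3, so r5c3=9.
Step 23. [r8c2∈{4,9}] r8c2 is the only open cell in col 2 admitting 4 ⇒ r8c2=4.
Step 24. [r3c6∈{5,8}] r3c6 is the only open cell in col 6 admitting 8. So r3c6=8.
Step 25. [r9c5∈{3,7}] row 9 places 7 nowhere but r9c5, so r9c5=7.
Step 26. [r7c6∈{2}] nothing but 2 survives at r7c6. So r7c6=2.
Step 27. [r4c4∈{9}] r4c4 has the single candidate 9. So r4c4=9.
Step 28. [r2c2∈{9}] r2c2's peers cover all but 9, so r2c2=9.
Step 29. [r5c5∈{3}] nothing but 3 survives at r5c5. So r5c5=3.
Step 30. [r2c7∈{7}] nothing but 7 survives at r2c7. So r2c7=7.
Step 31. [r2c6∈{4}] only 4 remains possible at r2c6. So r2c6=4.
Step 32. [r9c2∈{2}] r9c2 has the single candidate 2 ⇒ r9c2=2.
Step 33. [r5c8∈{1}] r5c8 has the single candidate 1, so r5c8=1.
Step 34. [r9c8∈{3}] r9c8's peers cover all but 3 ⇒ r9c8=3.
Step 35. [r7c2∈{6}] nothing but 6 survives at r7c2 ⇒ r7c2=6.
Step 36. [r4c3∈{6}] r4c3 has the single candidate 6. So r4c3=6.
Step 37. [r8c1∈{9}] nothing but 9 survives at r8c1 ⇒ r8c1=9.
Step 38. [r9c1∈{1}] r9c1 is down to just 1. So r9c1=1.
Step 39. [r3c8∈{2}] r3c8 is down to just 2 ⇒ r3c8=2.
Step 40. [r7c4∈{1}] nothing but 1 survives at r7c4, so r7c4=1.
Step 41. [r6c6∈{5}] r6c6 is down to just 5, so r6c6=5.
Step 42. [r7c8∈{5}] only 5 remains possible at r7c8, so r7c8=5.
Step 43. [r1c8∈{8}] r1c8 has the single candidate 8, so r1c8=8.
Step 44. [r3c4∈{5}] r3c4's peers cover all but 5, so r3c4=5.
Step 45. [r6c9∈{8}] r6c9 is down to just 8, so r6c9=8.
Step 46. [r5c1∈{4}] only 4 remains possible at r5c1. So r5c1=4.
Step 47. [r8c6∈{3}] r8c6 has the single candidate 3 ⇒ r8c6=3.

Answer: 5 3 2 7 9 6 4 8 1 / 8 9 1 3 2 4 7 6 5 / 6 7 4 5 1 8 9 2 3 / 2 5 6 9 8 1 3 4 7 / 4 8 9 2 3 7 5 1 6 / 7 1 3 4 6 5 2 9 8 / 3 6 7 1 4 2 8 5 9 / 9 4 8 6 5 3 1 7 2 / 1 2 5 8 7 9 6 3 4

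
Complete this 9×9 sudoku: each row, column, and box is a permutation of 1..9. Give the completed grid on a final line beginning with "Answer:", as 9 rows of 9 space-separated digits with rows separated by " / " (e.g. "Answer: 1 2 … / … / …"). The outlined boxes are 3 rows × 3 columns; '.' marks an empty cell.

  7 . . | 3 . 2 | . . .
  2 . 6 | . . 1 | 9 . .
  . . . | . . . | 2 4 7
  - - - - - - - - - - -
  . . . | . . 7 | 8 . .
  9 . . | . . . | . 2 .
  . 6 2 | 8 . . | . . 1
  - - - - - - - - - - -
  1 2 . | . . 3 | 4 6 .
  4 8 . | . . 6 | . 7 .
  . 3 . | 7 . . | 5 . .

Step 1. [r9c3∈{9}] r9c3 has the single candidate 9, so r9c3=9.
Step 2. [r8c3∈{5}] r8c3 has the single candidate 5. So r8c3=5.
Step 3. [r3c1∈{3,5,8}] r3c1 is the only open cell in col 1 admitting 8 ⇒ r3c1=8.
Step 4. [r5c2∈{1,4,5,7}] across col 2, 7 lands solely at r5c2. So r5c2=7.
Step 5. [r9c6∈{4,8}] col 6 places 8 nowhere but r9c6 ⇒ r9c6=8.
Step 6. [r9c5∈{1,2,4}] across row 9, 4 lands solely at r9c5, so r9c5=4.
Step 7. [r6c6∈{4,5,9}] in row 6, 4 fits only at r6c6, so r6c6=4.
Step 8. [r5c6∈{5}] only 5 remains possible at r5c6, so r5c6=5.
Step 9. [r3c6∈{9}] r3c6's peers cover all but 9, so r3c6=9.
Step 10. [r5c3∈{1,3,4,8}] in row 5, 8 fits only at r5c3, so r5c3=8.
Step 11. [r5c9∈{3,4,6}] r5c9 is the only open cell in row 5 admitting 4, so r5c9=4.
Step 12. [r1c2∈{1,4,5,9}] row 1 places 9 nowhere but r1c2 ⇒ r1c2=9.
Step 13. [r7c9∈{8,9}] row 7 places 8 nowhere but r7c9 ⇒ r7c9=8.
Step 14. [r8c9∈{2,3,9}] across box 9, 9 lands solely at r8c9, so r8c9=9.
Step 15. [r8c7∈{1,3}] in row 8, 3 fits only at r8c7 ⇒ r8c7=3.
Step 16. [r5c5∈{1,3,6}] 3 has one home in row 5: r5c5. So r5c5=3.
Step 17. [r5c4∈{1,6}] row 5 places 1 nowhere but r5c4. So r5c4=1.
Step 18. [r6c5∈{9}] r6c5 has the single candidate 9. So r6c5=9.
Step 19. [r7c5∈{5}] nothing but 5 survives at r7c5. So r7c5=5.
Step 20. [r1c3∈{1,4}] r1c3 is the only open cell in row 1 admitting 4, so r1c3=4.
Step 21. [r2c2∈{5}] r2c2's peers cover all but 5, so r2c2=5.
Step 22. [r3c5∈{6}] r3c5's peers cover all but 6. So r3c5=6.
Step 23. [r3c3∈{1,3}] row 3 places 3 nowhere but r3c3, so r3c3=3.
Step 24. [r1c5∈{8}] r1c5 is down to just 8. So r1c5=8.
Step 25. [r4c4∈{2,6}] 6 has one home in col 4: r4c4, so r4c4=6.
Step 26. [r2c9∈{3}] only 3 remains possible at r2c9. So r2c9=3.
Step 27. [r4c9∈{5}] nothing but 5 survives at r4c9. So r4c9=5.
Step 28. [r1c7∈{1,6}] in col 7, 1 fits only at r1c7. So r1c7=1.
Step 29. [r6c8∈{3}] nothing but 3 survives at r6c8, so r6c8=3.
Step 30. [r4c3∈{1}] r4c3 is down to just 1, so r4c3=1.
Step 31. [r8c5∈{1,2}] r8c5 is the only open cell in row 8 admitting 1. So r8c5=1.
Step 32. [r1c9∈{6}] r1c9 is down to just 6 ⇒ r1c9=6.
Step 33. [r4c5∈{2}] nothing but 2 survives at r4c5. So r4c5=2.
Step 34. [r6c1∈{5}] r6c1's peers cover all but 5, so r6c1=5.
Step 35. [r4c2∈{4}] nothing but 4 survives at r4c2, so r4c2=4.
Step 36. [r2c4∈{4}] r2c4's peers cover all but 4. So r2c4=4.
Step 37. [r6c7∈{7}] only 7 remains possible at r6c7 ⇒ r6c7=7.
Step 38. [r4c8∈{9}] r4c8 is down to just 9 ⇒ r4c8=9.
Step 39. [r4c1∈{3}] nothing but 3 survives at r4c1, so r4c1=3.
Step 40. [r9c1∈{6}] r9c1's peers cover all but 6. So r9c1=6.
Step 41. [r8c4∈{2}] r8c4 is down to just 2. So r8c4=2.
Step 42. [r3c4∈{5}] nothing but 5 survives at r3c4 ⇒ r3c4=5.
Step 43. [r7c4∈{9}] r7c4's peers cover all but 9. So r7c4=9.
Step 44. [r3c2∈{1}] only 1 remains possible at r3c2 ⇒ r3c2=1.
Step 45. [r2c5∈{7}] only 7 remains possible at r2c5 ⇒ r2c5=7.
Step 46. [r9c8∈{1}] r9c8 is down to just 1, so r9c8=1.
Step 47. [r1c8∈{5}] only 5 remains possible at r1c8 ⇒ r1c8=5.
Step 48. [r2c8∈{8}] r2c8's peers cover all but 8, so r2c8=8.
Step 49. [r7c3∈{7}] r7c3 is down to just 7. So r7c3=7.
Step 50. [r9c9∈{2}] r9c9's peers cover all but 2. So r9c9=2.
Step 51. [r5c7∈{6}] r5c7 has the single candidate 6. So r5c7=6.

Answer: 7 9 4 3 8 2 1 5 6 / 2 5 6 4 7 1 9 8 3 / 8 1 3 5 6 9 2 4 7 / 3 4 1 6 2 7 8 9 5 / 9 7 8 1 3 5 6 2 4 / 5 6 2 8 9 4 7 3 1 / 1 2 7 9 5 3 4 6 8 / 4 8 5 2 1 6 3 7 9 / 6 3 9 7 4 8 5 1 2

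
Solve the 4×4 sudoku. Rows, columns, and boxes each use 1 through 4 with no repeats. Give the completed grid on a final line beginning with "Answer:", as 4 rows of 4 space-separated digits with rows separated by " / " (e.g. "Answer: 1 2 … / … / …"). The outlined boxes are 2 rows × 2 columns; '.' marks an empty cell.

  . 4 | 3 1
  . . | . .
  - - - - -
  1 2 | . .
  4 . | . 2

Step 1. [r3c3∈{4}] r3c3's peers cover all but 4 ⇒ r3c3=4.
Step 2. [r2c1∈{2,3}] r2c1 is the only open cell in col 1 admitting 3 ⇒ r2c1=3.
Step 3. [r3c4∈{3}] only 3 remains possible at r3c4 ⇒ r3c4=3.
Step 4. [r2c3∈{2}] r2c3's peers cover all but 2. So r2c3=2.
Step 5. [r4c2∈{3}] r4c2 has the single candidate 3. So r4c2=3.
Step 6. [r4c3∈{1}] r4c3's peers cover all but 1. So r4c3=1.
Step 7. [r2c4∈{4}] r2c4 has the single candidate 4. So r2c4=4.
Step 8. [r1c1∈{2}] nothing but 2 survives at r1c1, so r1c1=2.
Step 9. [r2c2∈{1}] only 1 remains possible at r2c2, so r2c2=1.

Answer: 2 4 3 1 / 3 1 2 4 / 1 2 4 3 / 4 3 1 2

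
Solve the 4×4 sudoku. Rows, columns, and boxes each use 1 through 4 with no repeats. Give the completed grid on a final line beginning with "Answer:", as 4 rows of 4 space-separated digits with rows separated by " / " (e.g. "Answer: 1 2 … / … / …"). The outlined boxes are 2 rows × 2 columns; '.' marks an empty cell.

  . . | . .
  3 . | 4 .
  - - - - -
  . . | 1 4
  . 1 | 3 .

Step 1. [r1c3∈{2}] r1c3 has the single candidate 2, so r1c3=2.
Step 2. [r4c1∈{2,4}] row 4 places 4 nowhere but r4c1 ⇒ r4c1=4.
Step 3. [r2c2∈{2}] nothing but 2 survives at r2c2. So r2c2=2.
Step 4. [r2c4∈{1}] nothing but 1 survives at r2c4 ⇒ r2c4=1.
Step 5. [r1c1∈{1}] nothing but 1 survives at r1c1. So r1c1=1.
Step 6. [r1c2∈{4}] r1c2 has the single candidate 4, so r1c2=4.
Step 7. [r3c1∈{2}] r3c1 is down to just 2 ⇒ r3c1=2.
Step 8. [r1c4∈{3}] only 3 remains possible at r1c4, so r1c4=3.
Step 9. [r4c4∈{2}] r4c4 is down to just 2 ⇒ r4c4=2.
Step 10. [r3c2∈{3}] nothing but 3 survives at r3c2 ⇒ r3c2=3.

Answer: 1 4 2 3 / 3 2 4 1 / 2 3 1 4 / 4 1 3 2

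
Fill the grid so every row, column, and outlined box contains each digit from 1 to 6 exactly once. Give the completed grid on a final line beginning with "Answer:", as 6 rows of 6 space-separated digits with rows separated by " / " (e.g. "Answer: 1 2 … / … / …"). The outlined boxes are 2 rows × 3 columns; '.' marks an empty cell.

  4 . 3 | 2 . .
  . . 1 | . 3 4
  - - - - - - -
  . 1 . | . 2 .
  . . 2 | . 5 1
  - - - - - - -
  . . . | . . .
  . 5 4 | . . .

Step 1. [r5c3∈{6}] r5c3 has the single candidate 6. So r5c3=6.
Step 2. [r1c2∈{6}] r1c2 is down to just 6. So r1c2=6.
Step 3. [r3c4∈{3,4,6}] r3c4 is the only open cell in row 3 admitting 4. So r3c4=4.
Step 4. [r6c5∈{1,6}] col 5 places 6 nowhere but r6c5, so r6c5=6.
Step 5. [r2c1∈{2,5}] across box 1, 5 lands solely at r2c1, so r2c1=5.
Step 6. [r5c4∈{1,3,5}] 5 has one home in col 4: r5c4. So r5c4=5.
Step 7. [r6c4∈{1,3}] in col 4, 1 fits only at r6c4 ⇒ r6c4=1.
Step 8. [r4c4∈{3,6}] across col 4, 3 lands solely at r4c4. So r4c4=3.
Step 9. [r5c2∈{2,3}] in col 2, 3 fits only at r5c2, so r5c2=3.
Step 10. [r6c1∈{2}] r6c1 is down to just 2. So r6c1=2.
Step 11. [r3c1∈{3,6}] in row 3, 3 fits only at r3c1, so r3c1=3.
Step 12. [r3c6∈{6}] only 6 remains possible at r3c6, so r3c6=6.
Step 13. [r5c5∈{4}] only 4 remains possible at r5c5 ⇒ r5c5=4.
Step 14. [r4c2∈{4}] only 4 remains possible at r4c2 ⇒ r4c2=4.
Step 15. [r4c1∈{6}] nothing but 6 survives at r4c1. So r4c1=6.
Step 16. [r5c6∈{2}] r5c6's peers cover all but 2. So r5c6=2.
Step 17. [r1c5∈{1}] r1c5's peers cover all but 1 ⇒ r1c5=1.
Step 18. [r1c6∈{5}] r1c6 is down to just 5 ⇒ r1c6=5.
Step 19. [r3c3∈{5}] only 5 remains possible at r3c3 ⇒ r3c3=5.
Step 20. [r2c2∈{2}] r2c2's peers cover all but 2, so r2c2=2.
Step 21. [r6c6∈{3}] only 3 remains possible at r6c6. So r6c6=3.
Step 22. [r2c4∈{6}] r2c4's peers cover all but 6, so r2c4=6.
Step 23. [r5c1∈{1}] only 1 remains possible at r5c1 ⇒ r5c1=1.

Answer: 4 6 3 2 1 5 / 5 2 1 6 3 4 / 3 1 5 4 2 6 / 6 4 2 3 5 1 / 1 3 6 5 4 2 / 2 5 4 1 6 3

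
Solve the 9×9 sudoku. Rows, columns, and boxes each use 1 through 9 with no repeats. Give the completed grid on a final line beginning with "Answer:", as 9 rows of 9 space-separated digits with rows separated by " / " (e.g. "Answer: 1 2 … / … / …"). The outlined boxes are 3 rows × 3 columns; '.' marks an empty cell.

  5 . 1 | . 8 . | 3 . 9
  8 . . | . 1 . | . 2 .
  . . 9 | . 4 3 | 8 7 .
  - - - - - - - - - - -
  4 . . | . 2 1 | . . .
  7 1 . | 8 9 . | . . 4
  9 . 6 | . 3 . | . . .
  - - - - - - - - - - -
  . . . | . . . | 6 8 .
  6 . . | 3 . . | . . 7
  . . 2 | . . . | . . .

Step 1. [r8c5∈{5}] nothing but 5 survives at r8c5. So r8c5=5.
Step 2. [r7c5∈{7}] only 7 remains possible at r7c5, so r7c5=7.
Step 3. [r9c2∈{3,4,5,7,8,9}] across row 9, 7 lands solely at r9c2. So r9c2=7.
Step 4. [r6c2∈{2,5,8}] across box 4, 2 lands solely at r6c2, so r6c2=2.
Step 5. [r7c9∈{1,2,3,5}] col 9 places 2 nowhere but r7c9 ⇒ r7c9=2.
Step 6. [r3c2∈{6}] r3c2 is down to just 6. So r3c2=6.
Step 7. [r1c2∈{4}] r1c2 has the single candidate 4 ⇒ r1c2=4.
Step 8. [r1c8∈{6}] only 6 remains possible at r1c8 ⇒ r1c8=6.
Step 9. [r2c9∈{5}] r2c9's peers cover all but 5, so r2c9=5.
Step 10. [r5c6∈{5,6}] across row 5, 6 lands solely at r5c6 ⇒ r5c6=6.
Step 11. [r6c6∈{4,5,7}] 5 has one home in col 6: r6c6. So r6c6=5.
Step 12. [r8c6∈{2,4,8,9}] r8c6 is the only open cell in row 8 admitting 2, so r8c6=2.
Step 13. [r4c4∈{7}] r4c4 is down to just 7. So r4c4=7.
Step 14. [r6c8∈{1}] only 1 remains possible at r6c8 ⇒ r6c8=1.
Step 15. [r8c7∈{1,4,9}] row 8 places 1 nowhere but r8c7, so r8c7=1.
Step 16. [r9c9∈{3}] nothing but 3 survives at r9c9. So r9c9=3.
Step 17. [r2c2∈{3}] nothing but 3 survives at r2c2, so r2c2=3.
Step 18. [r9c1∈{1}] only 1 remains possible at r9c1 ⇒ r9c1=1.
Step 19. [r2c4∈{6,9}] r2c4 is the only open cell in row 2 admitting 6. So r2c4=6.
Step 20. [r2c6∈{7,9}] row 2 places 9 nowhere but r2c6. So r2c6=9.
Step 21. [r7c6∈{4}] r7c6 is down to just 4, so r7c6=4.
Step 22. [r9c4∈{9}] only 9 remains possible at r9c4, so r9c4=9.
Step 23. [r8c8∈{4,9}] box 9 places 9 nowhere but r8c8, so r8c8=9.
Step 24. [r9c8∈{4,5}] r9c8 is the only open cell in col 8 admitting 4 ⇒ r9c8=4.
Step 25. [r9c7∈{5}] r9c7's peers cover all but 5 ⇒ r9c7=5.
Step 26. [r8c2∈{8}] only 8 remains possible at r8c2 ⇒ r8c2=8.
Step 27. [r4c2∈{5}] r4c2 is down to just 5. So r4c2=5.
Step 28. [r5c3∈{3}] nothing but 3 survives at r5c3 ⇒ r5c3=3.
Step 29. [r6c9∈{8}] only 8 remains possible at r6c9 ⇒ r6c9=8.
Step 30. [r1c4∈{2}] r1c4 has the single candidate 2, so r1c4=2.
Step 31. [r4c7∈{9}] r4c7 has the single candidate 9 ⇒ r4c7=9.
Step 32. [r5c8∈{5}] only 5 remains possible at r5c8, so r5c8=5.
Step 33. [r3c1∈{2}] r3c1 is down to just 2 ⇒ r3c1=2.
Step 34. [r5c7∈{2}] r5c7's peers cover all but 2 ⇒ r5c7=2.
Step 35. [r9c6∈{8}] r9c6's peers cover all but 8, so r9c6=8.
Step 36. [r4c3∈{8}] r4c3 has the single candidate 8 ⇒ r4c3=8.
Step 37. [r6c7∈{7}] r6c7 has the single candidate 7. So r6c7=7.
Step 38. [r7c3∈{5}] r7c3 has the single candidate 5 ⇒ r7c3=5.
Step 39. [r3c4∈{5}] only 5 remains possible at r3c4, so r3c4=5.
Step 40. [r2c3∈{7}] r2c3 is down to just 7 ⇒ r2c3=7.
Step 41. [r9c5∈{6}] nothing but 6 survives at r9c5. So r9c5=6.
Step 42. [r1c6∈{7}] nothing but 7 survives at r1c6, so r1c6=7.
Step 43. [r4c9∈{6}] r4c9 is down to just 6. So r4c9=6.
Step 44. [r4c8∈{3}] r4c8 has the single candidate 3, so r4c8=3.
Step 45. [r6c4∈{4}] only 4 remains possible at r6c4. So r6c4=4.
Step 46. [r7c4∈{1}] nothing but 1 survives at r7c4, so r7c4=1.
Step 47. [r2c7∈{4}] r2c7 is down to just 4 ⇒ r2c7=4.
Step 48. [r7c1∈{3}] nothing but 3 survives at r7c1 ⇒ r7c1=3.
Step 49. [r8c3∈{4}] r8c3's peers cover all but 4 ⇒ r8c3=4.
Step 50. [r3c9∈{1}] nothing but 1 survives at r3c9 ⇒ r3c9=1.
Step 51. [r7c2∈{9}] r7c2 has the single candidate 9, so r7c2=9.

Answer: 5 4 1 2 8 7 3 6 9 / 8 3 7 6 1 9 4 2 5 / 2 6 9 5 4 3 8 7 1 / 4 5 8 7 2 1 9 3 6 / 7 1 3 8 9 6 2 5 4 / 9 2 6 4 3 5 7 1 8 / 3 9 5 1 7 4 6 8 2 / 6 8 4 3 5 2 1 9 7 / 1 7 2 9 6 8 5 4 3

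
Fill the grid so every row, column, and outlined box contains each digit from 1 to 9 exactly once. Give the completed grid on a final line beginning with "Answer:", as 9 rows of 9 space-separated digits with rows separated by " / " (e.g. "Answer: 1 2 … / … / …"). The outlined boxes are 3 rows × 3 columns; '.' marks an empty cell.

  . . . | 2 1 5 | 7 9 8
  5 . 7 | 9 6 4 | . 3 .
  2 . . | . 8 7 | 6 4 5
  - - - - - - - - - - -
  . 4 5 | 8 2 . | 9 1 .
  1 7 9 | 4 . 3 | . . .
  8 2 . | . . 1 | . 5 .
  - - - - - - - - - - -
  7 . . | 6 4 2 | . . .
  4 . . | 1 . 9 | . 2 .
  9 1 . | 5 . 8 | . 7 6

Step 1. [r8c9∈{3}] r8c9's peers cover all but 3 ⇒ r8c9=3.
Step 2. [r7c8∈{8}] r7c8 is down to just 8. So r7c8=8.
Step 3. [r7c3∈{3}] nothing but 3 survives at r7c3. So r7c3=3.
Step 4. [r6c3∈{6}] nothing but 6 survives at r6c3, so r6c3=6.
Step 5. [r8c2∈{5,6,8}] r8c2 is the only open cell in row 8 admitting 6. So r8c2=6.
Step 6. [r1c2∈{3}] nothing but 3 survives at r1c2, so r1c2=3.
Step 7. [r6c9∈{4,7}] 4 has one home in col 9: r6c9, so r6c9=4.
Step 8. [r5c9∈{2}] only 2 remains possible at r5c9 ⇒ r5c9=2.
Step 9. [r2c9∈{1}] only 1 remains possible at r2c9, so r2c9=1.
Step 10. [r8c7∈{5}] r8c7's peers cover all but 5 ⇒ r8c7=5.
Step 11. [r6c5∈{7,9}] in row 6, 9 fits only at r6c5, so r6c5=9.
Step 12. [r8c5∈{7}] nothing but 7 survives at r8c5. So r8c5=7.
Step 13. [r9c3∈{2}] r9c3's peers cover all but 2. So r9c3=2.
Step 14. [r3c4∈{3}] r3c4 is down to just 3 ⇒ r3c4=3.
Step 15. [r1c1∈{6}] r1c1 has the single candidate 6. So r1c1=6.
Step 16. [r4c1∈{3}] nothing but 3 survives at r4c1. So r4c1=3.
Step 17. [r3c3∈{1}] r3c3's peers cover all but 1. So r3c3=1.
Step 18. [r4c9∈{7}] r4c9's peers cover all but 7 ⇒ r4c9=7.
Step 19. [r8c3∈{8}] only 8 remains possible at r8c3, so r8c3=8.
Step 20. [r3c2∈{9}] nothing but 9 survives at r3c2. So r3c2=9.
Step 21. [r5c5∈{5}] r5c5 has the single candidate 5. So r5c5=5.
Step 22. [r7c7∈{1}] only 1 remains possible at r7c7 ⇒ r7c7=1.
Step 23. [r9c7∈{4}] r9c7 is down to just 4 ⇒ r9c7=4.
Step 24. [r7c9∈{9}] only 9 remains possible at r7c9 ⇒ r7c9=9.
Step 25. [r2c2∈{8}] only 8 remains possible at r2c2, so r2c2=8.
Step 26. [r7c2∈{5}] only 5 remains possible at r7c2 ⇒ r7c2=5.
Step 27. [r6c7∈{3}] r6c7 is down to just 3 ⇒ r6c7=3.
Step 28. [r1c3∈{4}] only 4 remains possible at r1c3 ⇒ r1c3=4.
Step 29. [r6c4∈{7}] nothing but 7 survives at r6c4 ⇒ r6c4=7.
Step 30. [r5c8∈{6}] r5c8 has the single candidate 6. So r5c8=6.
Step 31. [r2c7∈{2}] r2c7's peers cover all but 2, so r2c7=2.
Step 32. [r5c7∈{8}] only 8 remains possible at r5c7. So r5c7=8.
Step 33. [r4c6∈{6}] nothing but 6 survives at r4c6, so r4c6=6.
Step 34. [r9c5∈{3}] r9c5 is down to just 3. So r9c5=3.

Answer: 6 3 4 2 1 5 7 9 8 / 5 8 7 9 6 4 2 3 1 / 2 9 1 3 8 7 6 4 5 / 3 4 5 8 2 6 9 1 7 / 1 7 9 4 5 3 8 6 2 / 8 2 6 7 9 1 3 5 4 / 7 5 3 6 4 2 1 8 9 / 4 6 8 1 7 9 5 2 3 / 9 1 2 5 3 8 4 7 6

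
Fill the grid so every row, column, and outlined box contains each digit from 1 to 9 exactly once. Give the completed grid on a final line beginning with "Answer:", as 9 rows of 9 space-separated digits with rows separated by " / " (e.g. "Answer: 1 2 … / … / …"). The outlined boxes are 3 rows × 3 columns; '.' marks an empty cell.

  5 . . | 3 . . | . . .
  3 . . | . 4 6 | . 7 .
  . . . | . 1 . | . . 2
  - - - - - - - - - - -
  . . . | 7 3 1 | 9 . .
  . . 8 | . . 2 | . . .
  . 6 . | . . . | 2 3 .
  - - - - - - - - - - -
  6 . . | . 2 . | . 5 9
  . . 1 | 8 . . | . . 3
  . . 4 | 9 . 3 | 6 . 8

Step 1. [r3c1∈{4,7,8,9}] in col 1, 8 fits only at r3c1, so r3c1=8.
Step 2. [r5c2∈{1,3,4,5,7,9}] across row 5, 3 lands solely at r5c2 ⇒ r5c2=3.
Step 3. [r5c4∈{4,5,6}] r5c4 is the only open cell in col 4 admitting 6, so r5c4=6.
Step 4. [r2c7∈{1,5,8}] 8 has one home in row 2: r2c7 ⇒ r2c7=8.
Step 5. [r3c4∈{5}] r3c4 is down to just 5, so r3c4=5.
Step 6. [r5c7∈{1,4,5,7}] 5 has one home in col 7: r5c7, so r5c7=5.
Step 7. [r6c4∈{4}] only 4 remains possible at r6c4. So r6c4=4.
Step 8. [r5c5∈{9}] only 9 remains possible at r5c5. So r5c5=9.
Step 9. [r9c8∈{1,2}] r9c8 is the only open cell in row 9 admitting 1. So r9c8=1.
Step 10. [r5c8∈{4}] r5c8's peers cover all but 4 ⇒ r5c8=4.
Step 11. [r1c9∈{1,4,6}] 4 has one home in col 9: r1c9 ⇒ r1c9=4.
Step 12. [r3c2∈{4,7,9}] 4 has one home in row 3: r3c2, so r3c2=4.
Step 13. [r1c7∈{1}] nothing but 1 survives at r1c7 ⇒ r1c7=1.
Step 14. [r2c2∈{1,2,9}] 1 has one home in row 2: r2c2. So r2c2=1.
Step 15. [r2c3∈{2,9}] 9 has one home in row 2: r2c3. So r2c3=9.
Step 16. [r8c2∈{2,5,7,9}] col 2 places 9 nowhere but r8c2, so r8c2=9.
Step 17. [r9c2∈{2,5,7}] 5 has one home in box 7: r9c2. So r9c2=5.
Step 18. [r9c5∈{7}] nothing but 7 survives at r9c5 ⇒ r9c5=7.
Step 19. [r4c2∈{2}] r4c2's peers cover all but 2. So r4c2=2.
Step 20. [r1c2∈{7}] r1c2 has the single candidate 7. So r1c2=7.
Step 21. [r1c5∈{8}] r1c5 is down to just 8 ⇒ r1c5=8.
Step 22. [r6c5∈{5}] only 5 remains possible at r6c5, so r6c5=5.
Step 23. [r6c3∈{7}] only 7 remains possible at r6c3, so r6c3=7.
Step 24. [r7c6∈{4}] r7c6's peers cover all but 4 ⇒ r7c6=4.
Step 25. [r5c1∈{1}] r5c1's peers cover all but 1, so r5c1=1.
Step 26. [r1c6∈{9}] r1c6 has the single candidate 9. So r1c6=9.
Step 27. [r1c8∈{6}] r1c8 has the single candidate 6, so r1c8=6.
Step 28. [r8c1∈{2,7}] col 1 places 7 nowhere but r8c1, so r8c1=7.
Step 29. [r4c9∈{6}] nothing but 6 survives at r4c9 ⇒ r4c9=6.
Step 30. [r7c7∈{7}] only 7 remains possible at r7c7. So r7c7=7.
Step 31. [r8c7∈{4}] nothing but 4 survives at r8c7 ⇒ r8c7=4.
Step 32. [r3c3∈{6}] nothing but 6 survives at r3c3, so r3c3=6.
Step 33. [r9c1∈{2}] nothing but 2 survives at r9c1, so r9c1=2.
Step 34. [r7c3∈{3}] r7c3's peers cover all but 3 ⇒ r7c3=3.
Step 35. [r6c6∈{8}] r6c6 is down to just 8, so r6c6=8.
Step 36. [r8c8∈{2}] nothing but 2 survives at r8c8. So r8c8=2.
Step 37. [r8c6∈{5}] r8c6 is down to just 5. So r8c6=5.
Step 38. [r7c2∈{8}] nothing but 8 survives at r7c2 ⇒ r7c2=8.
Step 39. [r2c9∈{5}] only 5 remains possible at r2c9 ⇒ r2c9=5.
Step 40. [r3c7∈{3}] r3c7 has the single candidate 3, so r3c7=3.
Step 41. [r4c1∈{4}] r4c1 is down to just 4 ⇒ r4c1=4.
Step 42. [r6c1∈{9}] r6c1 has the single candidate 9, so r6c1=9.
Step 43. [r6c9∈{1}] r6c9 is down to just 1, so r6c9=1.
Step 44. [r7c4∈{1}] only 1 remains possible at r7c4. So r7c4=1.
Step 45. [r3c8∈{9}] r3c8 has the single candidate 9. So r3c8=9.
Step 46. [r4c3∈{5}] r4c3 is down to just 5. So r4c3=5.
Step 47. [r3c6∈{7}] r3c6 has the single candidate 7 ⇒ r3c6=7.
Step 48. [r8c5∈{6}] r8c5 has the single candidate 6. So r8c5=6.
Step 49. [r4c8∈{8}] r4c8's peers cover all but 8 ⇒ r4c8=8.
Step 50. [r1c3∈{2}] r1c3's peers cover all but 2. So r1c3=2.
Step 51. [r5c9∈{7}] only 7 remains possible at r5c9 ⇒ r5c9=7.
Step 52. [r2c4∈{2}] r2c4's peers cover all but 2, so r2c4=2.

Answer: 5 7 2 3 8 9 1 6 4 / 3 1 9 2 4 6 8 7 5 / 8 4 6 5 1 7 3 9 2 / 4 2 5 7 3 1 9 8 6 / 1 3 8 6 9 2 5 4 7 / 9 6 7 4 5 8 2 3 1 / 6 8 3 1 2 4 7 5 9 / 7 9 1 8 6 5 4 2 3 / 2 5 4 9 7 3 6 1 8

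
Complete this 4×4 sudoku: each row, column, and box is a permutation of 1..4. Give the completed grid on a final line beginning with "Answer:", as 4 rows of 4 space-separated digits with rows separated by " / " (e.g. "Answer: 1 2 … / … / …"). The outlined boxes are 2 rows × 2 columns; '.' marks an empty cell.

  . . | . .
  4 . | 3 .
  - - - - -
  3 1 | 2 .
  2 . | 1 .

Step 1. [r2c4∈{1,2}] 1 has one home in row 2: r2c4 ⇒ r2c4=1.
Step 2. [r1c4∈{2,4}] across col 4, 2 lands solely at r1c4, so r1c4=2.
Step 3. [r3c4∈{4}] r3c4's peers cover all but 4 ⇒ r3c4=4.
Step 4. [r1c2∈{3}] nothing but 3 survives at r1c2, so r1c2=3.
Step 5. [r1c3∈{4}] nothing but 4 survives at r1c3, so r1c3=4.
Step 6. [r4c2∈{4}] r4c2's peers cover all but 4 ⇒ r4c2=4.
Step 7. [r2c2∈{2}] nothing but 2 survives at r2c2 ⇒ r2c2=2.
Step 8. [r1c1∈{1}] r1c1's peers cover all but 1 ⇒ r1c1=1.
Step 9. [r4c4∈{3}] only 3 remains possible at r4c4, so r4c4=3.

Answer: 1 3 4 2 / 4 2 3 1 / 3 1 2 4 / 2 4 1 3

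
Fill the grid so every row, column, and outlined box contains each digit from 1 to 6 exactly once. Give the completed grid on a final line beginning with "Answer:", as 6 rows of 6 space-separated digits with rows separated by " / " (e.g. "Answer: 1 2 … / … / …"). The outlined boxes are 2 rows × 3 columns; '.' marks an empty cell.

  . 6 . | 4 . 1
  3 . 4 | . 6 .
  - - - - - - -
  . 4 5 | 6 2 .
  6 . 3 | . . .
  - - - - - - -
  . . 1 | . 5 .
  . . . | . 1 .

Step 1. [r4c2∈{1,2}] row 4 places 2 nowhere but r4c2. So r4c2=2.
Step 2. [r5c6∈{2,3,4,6}] across row 5, 6 lands solely at r5c6, so r5c6=6.
Step 3. [r6c6∈{2,3,4}] r6c6 is the only open cell in box 6 admitting 4. So r6c6=4.
Step 4. [r1c1∈{2,5}] 5 has one home in row 1: r1c1, so r1c1=5.
Step 5. [r6c1∈{2}] r6c1 has the single candidate 2. So r6c1=2.
Step 6. [r5c2∈{3}] only 3 remains possible at r5c2. So r5c2=3.
Step 7. [r4c6∈{5}] nothing but 5 survives at r4c6, so r4c6=5.
Step 8. [r2c6∈{2}] nothing but 2 survives at r2c6. So r2c6=2.
Step 9. [r1c5∈{3}] r1c5 has the single candidate 3, so r1c5=3.
Step 10. [r3c6∈{3}] nothing but 3 survives at r3c6. So r3c6=3.
Step 11. [r6c3∈{6}] r6c3's peers cover all but 6 ⇒ r6c3=6.
Step 12. [r3c1∈{1}] only 1 remains possible at r3c1. So r3c1=1.
Step 13. [r5c4∈{2}] r5c4 is down to just 2, so r5c4=2.
Step 14. [r1c3∈{2}] r1c3 is down to just 2 ⇒ r1c3=2.
Step 15. [r6c4∈{3}] nothing but 3 survives at r6c4 ⇒ r6c4=3.
Step 16. [r6c2∈{5}] only 5 remains possible at r6c2 ⇒ r6c2=5.
Step 17. [r4c4∈{1}] only 1 remains possible at r4c4 ⇒ r4c4=1.
Step 18. [r2c2∈{1}] r2c2 has the single candidate 1, so r2c2=1.
Step 19. [r4c5∈{4}] r4c5 is down to just 4. So r4c5=4.
Step 20. [r2c4∈{5}] nothing but 5 survives at r2c4, so r2c4=5.
Step 21. [r5c1∈{4}] r5c1 is down to just 4 ⇒ r5c1=4.

Answer: 5 6 2 4 3 1 / 3 1 4 5 6 2 / 1 4 5 6 2 3 / 6 2 3 1 4 5 / 4 3 1 2 5 6 / 2 5 6 3 1 4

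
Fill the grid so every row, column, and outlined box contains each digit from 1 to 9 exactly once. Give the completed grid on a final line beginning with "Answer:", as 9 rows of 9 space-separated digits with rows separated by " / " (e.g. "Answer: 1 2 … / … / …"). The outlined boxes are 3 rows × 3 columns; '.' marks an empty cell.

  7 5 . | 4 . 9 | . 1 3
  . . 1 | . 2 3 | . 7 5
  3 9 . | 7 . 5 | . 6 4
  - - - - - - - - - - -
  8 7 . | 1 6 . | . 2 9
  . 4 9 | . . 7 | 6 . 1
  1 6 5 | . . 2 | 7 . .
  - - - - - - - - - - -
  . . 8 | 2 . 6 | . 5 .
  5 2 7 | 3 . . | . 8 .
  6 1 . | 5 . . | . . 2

Step 1. [r9c3∈{3,4}] col 3 places 4 nowhere but r9c3, so r9c3=4.
Step 2. [r1c5∈{8}] r1c5 has the single candidate 8. So r1c5=8.
Step 3. [r9c8∈{3,9}] in col 8, 9 fits only at r9c8 ⇒ r9c8=9.
Step 4. [r8c5∈{1,4,9}] r8c5 is the only open cell in row 8 admitting 9 ⇒ r8c5=9.
Step 5. [r4c6∈{4}] r4c6 is down to just 4. So r4c6=4.
Step 6. [r7c5∈{1,4,7}] in col 5, 4 fits only at r7c5, so r7c5=4.
Step 7. [r5c8∈{3}] r5c8 is down to just 3, so r5c8=3.
Step 8. [r7c7∈{1,3}] across row 7, 1 lands solely at r7c7 ⇒ r7c7=1.
Step 9. [r3c3∈{2}] r3c3 has the single candidate 2, so r3c3=2.
Step 10. [r2c2∈{8}] r2c2's peers cover all but 8. So r2c2=8.
Step 11. [r5c4∈{8}] only 8 remains possible at r5c4 ⇒ r5c4=8.
Step 12. [r6c9∈{8}] r6c9 is down to just 8, so r6c9=8.
Step 13. [r3c5∈{1}] r3c5 is down to just 1 ⇒ r3c5=1.
Step 14. [r1c7∈{2}] r1c7 is down to just 2, so r1c7=2.
Step 15. [r5c5∈{5}] r5c5 has the single candidate 5, so r5c5=5.
Step 16. [r9c6∈{8}] only 8 remains possible at r9c6 ⇒ r9c6=8.
Step 17. [r2c4∈{6}] r2c4 has the single candidate 6 ⇒ r2c4=6.
Step 18. [r6c8∈{4}] nothing but 4 survives at r6c8, so r6c8=4.
Step 19. [r1c3∈{6}] only 6 remains possible at r1c3, so r1c3=6.
Step 20. [r7c9∈{7}] only 7 remains possible at r7c9 ⇒ r7c9=7.
Step 21. [r2c1∈{4}] r2c1 has the single candidate 4 ⇒ r2c1=4.
Step 22. [r7c2∈{3}] r7c2 is down to just 3 ⇒ r7c2=3.
Step 23. [r8c9∈{6}] only 6 remains possible at r8c9 ⇒ r8c9=6.
Step 24. [r2c7∈{9}] only 9 remains possible at r2c7. So r2c7=9.
Step 25. [r7c1∈{9}] r7c1's peers cover all but 9 ⇒ r7c1=9.
Step 26. [r9c5∈{7}] nothing but 7 survives at r9c5. So r9c5=7.
Step 27. [r6c4∈{9}] only 9 remains possible at r6c4, so r6c4=9.
Step 28. [r6c5∈{3}] nothing but 3 survives at r6c5 ⇒ r6c5=3.
Step 29. [r8c7∈{4}] r8c7's peers cover all but 4. So r8c7=4.
Step 30. [r4c3∈{3}] nothing but 3 survives at r4c3 ⇒ r4c3=3.
Step 31. [r5c1∈{2}] r5c1's peers cover all but 2. So r5c1=2.
Step 32. [r4c7∈{5}] r4c7 is down to just 5, so r4c7=5.
Step 33. [r9c7∈{3}] r9c7's peers cover all but 3 ⇒ r9c7=3.
Step 34. [r8c6∈{1}] nothing but 1 survives at r8c6. So r8c6=1.
Step 35. [r3c7∈{8}] r3c7 has the single candidate 8, so r3c7=8.

Answer: 7 5 6 4 8 9 2 1 3 / 4 8 1 6 2 3 9 7 5 / 3 9 2 7 1 5 8 6 4 / 8 7 3 1 6 4 5 2 9 / 2 4 9 8 5 7 6 3 1 / 1 6 5 9 3 2 7 4 8 / 9 3 8 2 4 6 1 5 7 / 5 2 7 3 9 1 4 8 6 / 6 1 4 5 7 8 3 9 2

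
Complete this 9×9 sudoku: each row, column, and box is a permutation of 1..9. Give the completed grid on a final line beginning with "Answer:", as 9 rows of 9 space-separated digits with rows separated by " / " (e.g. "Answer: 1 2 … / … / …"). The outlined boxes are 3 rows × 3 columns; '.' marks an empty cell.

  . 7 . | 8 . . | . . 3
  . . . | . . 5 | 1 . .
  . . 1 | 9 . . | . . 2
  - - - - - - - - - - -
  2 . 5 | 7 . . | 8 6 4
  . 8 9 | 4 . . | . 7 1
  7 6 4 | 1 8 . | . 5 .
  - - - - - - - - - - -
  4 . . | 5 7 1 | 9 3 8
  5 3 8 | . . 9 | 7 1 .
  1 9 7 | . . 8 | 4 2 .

Step 1. [r2c3∈{2,3,6}] r2c3 is the only open cell in col 3 admitting 3 ⇒ r2c3=3.
Step 2. [r4c6∈{3}] nothing but 3 survives at r4c6, so r4c6=3.
Step 3. [r8c5∈{2,4,6}] row 8 places 4 nowhere but r8c5 ⇒ r8c5=4.
Step 4. [r6c6∈{2}] r6c6 has the single candidate 2 ⇒ r6c6=2.
Step 5. [r5c6∈{6}] r5c6 is down to just 6 ⇒ r5c6=6.
Step 6. [r8c9∈{6}] r8c9 has the single candidate 6 ⇒ r8c9=6.
Step 7. [r3c2∈{4,5}] across col 2, 5 lands solely at r3c2 ⇒ r3c2=5.
Step 8. [r3c7∈{6}] only 6 remains possible at r3c7, so r3c7=6.
Step 9. [r7c3∈{2,6}] r7c3 is the only open cell in row 7 admitting 6 ⇒ r7c3=6.
Step 10. [r3c1∈{8}] r3c1 is down to just 8. So r3c1=8.
Step 11. [r3c8∈{4}] r3c8's peers cover all but 4, so r3c8=4.
Step 12. [r1c8∈{9}] r1c8 has the single candidate 9. So r1c8=9.
Step 13. [r1c1∈{6}] r1c1 is down to just 6. So r1c1=6.
Step 14. [r9c4∈{3,6}] col 4 places 3 nowhere but r9c4, so r9c4=3.
Step 15. [r2c4∈{2,6}] across col 4, 6 lands solely at r2c4 ⇒ r2c4=6.
Step 16. [r1c3∈{2}] r1c3 has the single candidate 2, so r1c3=2.
Step 17. [r5c7∈{2,3}] r5c7 is the only open cell in row 5 admitting 2. So r5c7=2.
Step 18. [r2c2∈{4}] r2c2's peers cover all but 4, so r2c2=4.
Step 19. [r1c5∈{1}] nothing but 1 survives at r1c5, so r1c5=1.
Step 20. [r2c8∈{8}] r2c8's peers cover all but 8, so r2c8=8.
Step 21. [r2c9∈{7}] nothing but 7 survives at r2c9. So r2c9=7.
Step 22. [r1c6∈{4}] r1c6 is down to just 4. So r1c6=4.
Step 23. [r3c6∈{7}] r3c6 is down to just 7. So r3c6=7.
Step 24. [r4c5∈{9}] r4c5 has the single candidate 9 ⇒ r4c5=9.
Step 25. [r4c2∈{1}] nothing but 1 survives at r4c2, so r4c2=1.
Step 26. [r3c5∈{3}] r3c5 has the single candidate 3, so r3c5=3.
Step 27. [r7c2∈{2}] r7c2's peers cover all but 2 ⇒ r7c2=2.
Step 28. [r6c7∈{3}] r6c7 has the single candidate 3 ⇒ r6c7=3.
Step 29. [r5c1∈{3}] r5c1's peers cover all but 3, so r5c1=3.
Step 30. [r5c5∈{5}] only 5 remains possible at r5c5 ⇒ r5c5=5.
Step 31. [r2c5∈{2}] r2c5's peers cover all but 2, so r2c5=2.
Step 32. [r9c9∈{5}] only 5 remains possible at r9c9, so r9c9=5.
Step 33. [r6c9∈{9}] r6c9 has the single candidate 9. So r6c9=9.
Step 34. [r9c5∈{6}] r9c5's peers cover all but 6, so r9c5=6.
Step 35. [r8c4∈{2}] r8c4's peers cover all but 2. So r8c4=2.
Step 36. [r2c1∈{9}] r2c1 has the single candidate 9 ⇒ r2c1=9.
Step 37. [r1c7∈{5}] r1c7's peers cover all but 5 ⇒ r1c7=5.

Answer: 6 7 2 8 1 4 5 9 3 / 9 4 3 6 2 5 1 8 7 / 8 5 1 9 3 7 6 4 2 / 2 1 5 7 9 3 8 6 4 / 3 8 9 4 5 6 2 7 1 / 7 6 4 1 8 2 3 5 9 / 4 2 6 5 7 1 9 3 8 / 5 3 8 2 4 9 7 1 6 / 1 9 7 3 6 8 4 2 5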